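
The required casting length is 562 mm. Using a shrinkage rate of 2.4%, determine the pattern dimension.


Formula: L_pattern = L_casting * (1 + shrinkage_rate/100)
Shrinkage factor = 1 + 2.4/100 = 1.024
L_pattern = 562 mm * 1.024 = 575.4880 mm

Final answer: 575.4880 mm


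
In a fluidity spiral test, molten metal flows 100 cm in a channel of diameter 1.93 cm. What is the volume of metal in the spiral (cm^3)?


Formula: V = pi * (d/2)^2 * L  (cylinder volume)
Radius = 1.93/2 = 0.965 cm
V = pi * 0.965^2 * 100 = 292.5530 cm^3

292.5530 cm^3


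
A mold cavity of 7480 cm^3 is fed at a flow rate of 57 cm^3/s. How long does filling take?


Formula: t_fill = V_mold / Q_flow
t = 7480 cm^3 / 57 cm^3/s = 131.2281 s

131.2281 s


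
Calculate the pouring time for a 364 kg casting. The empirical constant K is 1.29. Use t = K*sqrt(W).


Formula: t = K * sqrt(W)
sqrt(W) = sqrt(364) = 19.07878
t = 1.29 * 19.07878 = 24.6116 s

Answer: 24.6116 s


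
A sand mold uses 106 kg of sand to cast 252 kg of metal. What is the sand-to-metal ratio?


Formula: Sand-to-Metal Ratio = W_sand / W_metal
Ratio = 106 kg / 252 kg = 0.4206


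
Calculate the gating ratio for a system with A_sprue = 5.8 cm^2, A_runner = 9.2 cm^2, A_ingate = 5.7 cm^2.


Sprue:Runner:Ingate = 1 : 9.2/5.8 : 5.7/5.8 = 1:1.59:0.98


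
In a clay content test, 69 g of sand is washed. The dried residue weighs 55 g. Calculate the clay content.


Formula: Clay% = (W_total - W_washed) / W_total * 100
Clay mass = 69 - 55 = 14 g
Clay% = 14 / 69 * 100 = 20.2899%


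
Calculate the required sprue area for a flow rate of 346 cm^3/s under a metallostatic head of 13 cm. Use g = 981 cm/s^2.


Formula: v = sqrt(2*g*h), A = Q/v
Velocity: v = sqrt(2 * 981 * 13) = sqrt(25506) = 159.7060 cm/s
Sprue area: A = Q / v = 346 / 159.7060 = 2.1665 cm^2

Answer: 2.1665 cm^2


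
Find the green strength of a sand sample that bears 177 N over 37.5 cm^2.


Formula: Compressive Strength = Force / Area
Strength = 177 N / 37.5 cm^2 = 4.7200 N/cm^2

4.7200 N/cm^2


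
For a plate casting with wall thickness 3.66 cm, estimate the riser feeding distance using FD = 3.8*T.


Formula: FD = 3.8 * T  (riser feeding-distance rule)
FD = 3.8 * 3.66 cm = 13.9080 cm


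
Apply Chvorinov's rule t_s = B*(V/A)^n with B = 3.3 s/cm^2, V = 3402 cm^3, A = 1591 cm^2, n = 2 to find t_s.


Formula: t_s = B * (V/A)^n  (Chvorinov's rule, n=2)
Modulus M = V/A = 3402/1591 = 2.138278 cm
M^2 = 2.138278^2 = 4.572233 cm^2
t_s = 3.3 * 4.572233 = 15.0884 s


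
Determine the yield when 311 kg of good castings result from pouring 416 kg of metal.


Formula: Casting Yield = (W_good / W_total) * 100
Yield = (311 kg / 416 kg) * 100 = 74.7596%

Answer: 74.7596%


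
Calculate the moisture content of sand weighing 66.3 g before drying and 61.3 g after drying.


Formula: MC = (W_wet - W_dry) / W_wet * 100
Water mass = 66.3 - 61.3 = 5.0 g
MC = 5.0 / 66.3 * 100 = 7.5415%

Answer: 7.5415%


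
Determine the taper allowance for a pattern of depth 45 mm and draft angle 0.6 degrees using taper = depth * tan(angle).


Formula: taper = depth * tan(draft_angle)
tan(0.6 deg) = 0.0104724
taper = 45 mm * 0.0104724 = 0.4713 mm


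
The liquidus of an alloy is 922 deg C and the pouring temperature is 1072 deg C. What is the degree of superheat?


Formula: Superheat = T_pour - T_melt
Superheat = 1072 - 922 = 150 deg C

150 deg C


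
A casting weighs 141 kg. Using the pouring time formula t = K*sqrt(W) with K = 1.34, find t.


Formula: t = K * sqrt(W)
sqrt(W) = sqrt(141) = 11.87434
t = 1.34 * 11.87434 = 15.9116 s

15.9116 s


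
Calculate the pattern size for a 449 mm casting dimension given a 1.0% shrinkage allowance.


Formula: L_pattern = L_casting * (1 + shrinkage_rate/100)
Shrinkage factor = 1 + 1.0/100 = 1.01
L_pattern = 449 mm * 1.01 = 453.4900 mm

453.4900 mm


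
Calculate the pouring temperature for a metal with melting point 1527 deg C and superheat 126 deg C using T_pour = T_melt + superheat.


Formula: T_pour = T_melt + Superheat
T_pour = 1527 + 126 = 1653 deg C

Final answer: 1653 deg C


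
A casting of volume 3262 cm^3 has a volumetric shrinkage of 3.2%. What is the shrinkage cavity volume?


Formula: V_shrink = V_casting * shrinkage_pct / 100
V_shrink = 3262 cm^3 * 3.2 / 100 = 104.3840 cm^3


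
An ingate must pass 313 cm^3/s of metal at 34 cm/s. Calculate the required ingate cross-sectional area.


Formula: A_ingate = Q / v  (continuity equation)
A = 313 cm^3/s / 34 cm/s = 9.2059 cm^2

9.2059 cm^2


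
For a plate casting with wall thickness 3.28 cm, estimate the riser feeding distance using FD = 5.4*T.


Formula: FD = 5.4 * T  (riser feeding-distance rule)
FD = 5.4 * 3.28 cm = 17.7120 cm

Answer: 17.7120 cm


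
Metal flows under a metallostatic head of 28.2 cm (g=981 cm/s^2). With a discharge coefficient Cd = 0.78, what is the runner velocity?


Formula: v = Cd * sqrt(2 * g * h)  (Torricelli with discharge coefficient)
2*g*h = 2 * 981 * 28.2 = 55328.4 cm^2/s^2
sqrt(55328.4) = 235.21990 cm/s
v = 0.78 * 235.21990 = 183.4715 cm/s


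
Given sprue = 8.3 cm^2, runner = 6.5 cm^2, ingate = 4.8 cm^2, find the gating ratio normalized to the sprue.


Sprue:Runner:Ingate = 1 : 6.5/8.3 : 4.8/8.3 = 1:0.78:0.58


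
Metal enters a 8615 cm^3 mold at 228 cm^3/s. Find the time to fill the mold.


Formula: t_fill = V_mold / Q_flow
t = 8615 cm^3 / 228 cm^3/s = 37.7851 s

Answer: 37.7851 s


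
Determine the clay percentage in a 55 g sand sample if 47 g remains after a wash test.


Formula: Clay% = (W_total - W_washed) / W_total * 100
Clay mass = 55 - 47 = 8 g
Clay% = 8 / 55 * 100 = 14.5455%

Final answer: 14.5455%


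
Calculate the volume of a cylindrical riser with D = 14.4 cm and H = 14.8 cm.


Formula: V = pi * (D/2)^2 * H  (cylinder volume)
Radius = D/2 = 14.4/2 = 7.2 cm
V = pi * 7.2^2 * 14.8 = 2410.3304 cm^3


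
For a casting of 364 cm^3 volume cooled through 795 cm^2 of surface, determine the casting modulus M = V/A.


Formula: Casting Modulus M = V / A
M = 364 cm^3 / 795 cm^2 = 0.4579 cm


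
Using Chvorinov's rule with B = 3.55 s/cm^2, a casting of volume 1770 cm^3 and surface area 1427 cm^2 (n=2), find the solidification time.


Formula: t_s = B * (V/A)^n  (Chvorinov's rule, n=2)
Modulus M = V/A = 1770/1427 = 1.240364 cm
M^2 = 1.240364^2 = 1.538503 cm^2
t_s = 3.55 * 1.538503 = 5.4617 s


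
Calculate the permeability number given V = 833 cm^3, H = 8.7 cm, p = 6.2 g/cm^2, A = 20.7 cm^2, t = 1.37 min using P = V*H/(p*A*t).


Formula: Permeability Number P = (V * H) / (p * A * t)
Numerator: V * H = 833 * 8.7 = 7247.1
Denominator: p * A * t = 6.2 * 20.7 * 1.37 = 175.8258
P = 7247.1 / 175.8258 = 41.2175

Final answer: 41.2175


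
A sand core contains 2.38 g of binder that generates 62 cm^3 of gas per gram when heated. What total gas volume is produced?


Formula: V_gas = W_binder * gas_evolution_rate
V = 2.38 g * 62 cm^3/g = 147.5600 cm^3

Final answer: 147.5600 cm^3


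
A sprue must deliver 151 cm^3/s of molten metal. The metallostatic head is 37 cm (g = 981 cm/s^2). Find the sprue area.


Formula: v = sqrt(2*g*h), A = Q/v
Velocity: v = sqrt(2 * 981 * 37) = sqrt(72594) = 269.4327 cm/s
Sprue area: A = Q / v = 151 / 269.4327 = 0.5604 cm^2

0.5604 cm^2


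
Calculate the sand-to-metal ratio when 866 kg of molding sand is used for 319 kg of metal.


Formula: Sand-to-Metal Ratio = W_sand / W_metal
Ratio = 866 kg / 319 kg = 2.7147

2.7147


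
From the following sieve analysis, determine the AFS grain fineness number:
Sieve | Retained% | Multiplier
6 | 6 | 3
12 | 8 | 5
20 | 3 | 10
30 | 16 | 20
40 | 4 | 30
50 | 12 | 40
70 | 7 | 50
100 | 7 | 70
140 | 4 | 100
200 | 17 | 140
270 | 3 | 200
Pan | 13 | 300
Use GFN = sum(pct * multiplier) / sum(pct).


Formula: GFN = sum(pct * multiplier) / sum(pct)
sum(pct * multiplier) = 9128
sum(pct) = 100
GFN = 9128 / 100 = 91.28

91.28


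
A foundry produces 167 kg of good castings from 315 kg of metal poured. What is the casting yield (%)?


Formula: Casting Yield = (W_good / W_total) * 100
Yield = (167 kg / 315 kg) * 100 = 53.0159%

Answer: 53.0159%


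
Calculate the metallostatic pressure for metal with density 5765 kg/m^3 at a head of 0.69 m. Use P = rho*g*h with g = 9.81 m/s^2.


Formula: P = rho * g * h
rho * g = 5765 * 9.81 = 56554.65 N/m^3
P = 56554.65 * 0.69 = 39022.7085 Pa


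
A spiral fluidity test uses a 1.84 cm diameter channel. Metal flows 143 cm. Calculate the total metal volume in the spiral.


Formula: V = pi * (d/2)^2 * L  (cylinder volume)
Radius = 1.84/2 = 0.92 cm
V = pi * 0.92^2 * 143 = 380.2433 cm^3

380.2433 cm^3


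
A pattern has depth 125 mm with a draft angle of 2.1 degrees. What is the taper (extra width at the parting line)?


Formula: taper = depth * tan(draft_angle)
tan(2.1 deg) = 0.0366683
taper = 125 mm * 0.0366683 = 4.5835 mm


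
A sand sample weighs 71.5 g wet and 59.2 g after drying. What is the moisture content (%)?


Formula: MC = (W_wet - W_dry) / W_wet * 100
Water mass = 71.5 - 59.2 = 12.3 g
MC = 12.3 / 71.5 * 100 = 17.2028%


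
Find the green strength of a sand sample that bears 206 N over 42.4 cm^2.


Formula: Compressive Strength = Force / Area
Strength = 206 N / 42.4 cm^2 = 4.8585 N/cm^2

Final answer: 4.8585 N/cm^2


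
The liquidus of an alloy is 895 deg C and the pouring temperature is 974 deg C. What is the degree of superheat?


Formula: Superheat = T_pour - T_melt
Superheat = 974 - 895 = 79 deg C

Final answer: 79 deg C


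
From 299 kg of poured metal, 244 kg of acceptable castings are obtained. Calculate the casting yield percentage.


Formula: Casting Yield = (W_good / W_total) * 100
Yield = (244 kg / 299 kg) * 100 = 81.6054%

Answer: 81.6054%


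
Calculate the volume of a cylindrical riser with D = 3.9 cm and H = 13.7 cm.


Formula: V = pi * (D/2)^2 * H  (cylinder volume)
Radius = D/2 = 3.9/2 = 1.95 cm
V = pi * 1.95^2 * 13.7 = 163.6589 cm^3

163.6589 cm^3


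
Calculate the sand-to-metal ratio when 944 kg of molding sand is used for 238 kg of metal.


Formula: Sand-to-Metal Ratio = W_sand / W_metal
Ratio = 944 kg / 238 kg = 3.9664

Final answer: 3.9664


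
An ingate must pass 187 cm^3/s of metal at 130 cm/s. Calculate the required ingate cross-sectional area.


Formula: A_ingate = Q / v  (continuity equation)
A = 187 cm^3/s / 130 cm/s = 1.4385 cm^2

Answer: 1.4385 cm^2


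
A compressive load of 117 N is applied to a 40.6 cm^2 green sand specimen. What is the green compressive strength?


Formula: Compressive Strength = Force / Area
Strength = 117 N / 40.6 cm^2 = 2.8818 N/cm^2


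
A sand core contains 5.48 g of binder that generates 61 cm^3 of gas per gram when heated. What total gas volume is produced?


Formula: V_gas = W_binder * gas_evolution_rate
V = 5.48 g * 61 cm^3/g = 334.2800 cm^3


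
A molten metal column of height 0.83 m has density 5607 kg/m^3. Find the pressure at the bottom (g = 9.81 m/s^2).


Formula: P = rho * g * h
rho * g = 5607 * 9.81 = 55004.67 N/m^3
P = 55004.67 * 0.83 = 45653.8761 Pa

Final answer: 45653.8761 Pa


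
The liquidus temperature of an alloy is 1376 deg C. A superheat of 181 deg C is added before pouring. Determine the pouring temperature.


Formula: T_pour = T_melt + Superheat
T_pour = 1376 + 181 = 1557 deg C

1557 deg C


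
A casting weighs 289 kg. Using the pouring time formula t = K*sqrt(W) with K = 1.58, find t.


Formula: t = K * sqrt(W)
sqrt(W) = sqrt(289) = 17.00000
t = 1.58 * 17.00000 = 26.8600 s

Final answer: 26.8600 s


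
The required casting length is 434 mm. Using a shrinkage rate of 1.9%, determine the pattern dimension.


Formula: L_pattern = L_casting * (1 + shrinkage_rate/100)
Shrinkage factor = 1 + 1.9/100 = 1.019
L_pattern = 434 mm * 1.019 = 442.2460 mm

442.2460 mm


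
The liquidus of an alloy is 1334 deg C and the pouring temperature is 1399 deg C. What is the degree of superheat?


Formula: Superheat = T_pour - T_melt
Superheat = 1399 - 1334 = 65 deg C

Answer: 65 deg C


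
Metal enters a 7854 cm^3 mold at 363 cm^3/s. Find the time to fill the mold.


Formula: t_fill = V_mold / Q_flow
t = 7854 cm^3 / 363 cm^3/s = 21.6364 s

21.6364 s


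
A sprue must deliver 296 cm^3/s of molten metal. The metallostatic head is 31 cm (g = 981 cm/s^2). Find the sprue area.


Formula: v = sqrt(2*g*h), A = Q/v
Velocity: v = sqrt(2 * 981 * 31) = sqrt(60822) = 246.6212 cm/s
Sprue area: A = Q / v = 296 / 246.6212 = 1.2002 cm^2

Answer: 1.2002 cm^2


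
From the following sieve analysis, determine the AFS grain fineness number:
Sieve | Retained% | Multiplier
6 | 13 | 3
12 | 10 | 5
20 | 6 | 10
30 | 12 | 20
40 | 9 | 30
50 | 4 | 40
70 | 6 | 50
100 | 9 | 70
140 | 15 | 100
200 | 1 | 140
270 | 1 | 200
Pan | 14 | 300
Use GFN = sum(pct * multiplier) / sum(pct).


Formula: GFN = sum(pct * multiplier) / sum(pct)
sum(pct * multiplier) = 7789
sum(pct) = 100
GFN = 7789 / 100 = 77.89

Final answer: 77.89


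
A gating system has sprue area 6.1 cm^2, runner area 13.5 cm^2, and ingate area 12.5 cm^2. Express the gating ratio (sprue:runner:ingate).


Sprue:Runner:Ingate = 1 : 13.5/6.1 : 12.5/6.1 = 1:2.21:2.05

Final answer: 1:2.21:2.05


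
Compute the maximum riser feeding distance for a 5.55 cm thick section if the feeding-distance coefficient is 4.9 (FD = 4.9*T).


Formula: FD = 4.9 * T  (riser feeding-distance rule)
FD = 4.9 * 5.55 cm = 27.1950 cm


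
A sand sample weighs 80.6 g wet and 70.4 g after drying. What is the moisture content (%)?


Formula: MC = (W_wet - W_dry) / W_wet * 100
Water mass = 80.6 - 70.4 = 10.2 g
MC = 10.2 / 80.6 * 100 = 12.6551%

Final answer: 12.6551%


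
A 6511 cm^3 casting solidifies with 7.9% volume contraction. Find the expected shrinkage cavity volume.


Formula: V_shrink = V_casting * shrinkage_pct / 100
V_shrink = 6511 cm^3 * 7.9 / 100 = 514.3690 cm^3

Final answer: 514.3690 cm^3


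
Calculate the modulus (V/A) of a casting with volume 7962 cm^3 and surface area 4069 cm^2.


Formula: Casting Modulus M = V / A
M = 7962 cm^3 / 4069 cm^2 = 1.9567 cm


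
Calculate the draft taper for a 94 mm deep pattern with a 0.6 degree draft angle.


Formula: taper = depth * tan(draft_angle)
tan(0.6 deg) = 0.0104724
taper = 94 mm * 0.0104724 = 0.9844 mm

Answer: 0.9844 mm


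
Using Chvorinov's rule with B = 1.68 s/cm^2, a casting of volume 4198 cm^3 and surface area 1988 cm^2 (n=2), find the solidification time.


Formula: t_s = B * (V/A)^n  (Chvorinov's rule, n=2)
Modulus M = V/A = 4198/1988 = 2.111670 cm
M^2 = 2.111670^2 = 4.459150 cm^2
t_s = 1.68 * 4.459150 = 7.4914 s

7.4914 s


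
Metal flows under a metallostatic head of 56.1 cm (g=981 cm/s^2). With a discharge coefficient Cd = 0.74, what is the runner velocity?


Formula: v = Cd * sqrt(2 * g * h)  (Torricelli with discharge coefficient)
2*g*h = 2 * 981 * 56.1 = 110068.2 cm^2/s^2
sqrt(110068.2) = 331.76528 cm/s
v = 0.74 * 331.76528 = 245.5063 cm/s

245.5063 cm/s


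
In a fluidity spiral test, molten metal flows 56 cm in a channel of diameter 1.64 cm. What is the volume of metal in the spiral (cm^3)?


Formula: V = pi * (d/2)^2 * L  (cylinder volume)
Radius = 1.64/2 = 0.82 cm
V = pi * 0.82^2 * 56 = 118.2948 cm^3

Final answer: 118.2948 cm^3


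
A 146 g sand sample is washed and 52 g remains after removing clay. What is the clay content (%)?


Formula: Clay% = (W_total - W_washed) / W_total * 100
Clay mass = 146 - 52 = 94 g
Clay% = 94 / 146 * 100 = 64.3836%

Final answer: 64.3836%


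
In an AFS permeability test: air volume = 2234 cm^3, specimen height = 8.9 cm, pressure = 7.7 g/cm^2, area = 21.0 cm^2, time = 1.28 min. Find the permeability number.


Formula: Permeability Number P = (V * H) / (p * A * t)
Numerator: V * H = 2234 * 8.9 = 19882.6
Denominator: p * A * t = 7.7 * 21.0 * 1.28 = 206.976
P = 19882.6 / 206.976 = 96.0623

96.0623


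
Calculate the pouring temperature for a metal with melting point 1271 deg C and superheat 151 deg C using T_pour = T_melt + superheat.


Formula: T_pour = T_melt + Superheat
T_pour = 1271 + 151 = 1422 deg C

Final answer: 1422 deg C


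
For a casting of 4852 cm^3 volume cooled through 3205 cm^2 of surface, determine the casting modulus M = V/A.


Formula: Casting Modulus M = V / A
M = 4852 cm^3 / 3205 cm^2 = 1.5139 cm

Answer: 1.5139 cm


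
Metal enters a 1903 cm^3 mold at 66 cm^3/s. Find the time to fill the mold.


Formula: t_fill = V_mold / Q_flow
t = 1903 cm^3 / 66 cm^3/s = 28.8333 s

Answer: 28.8333 s


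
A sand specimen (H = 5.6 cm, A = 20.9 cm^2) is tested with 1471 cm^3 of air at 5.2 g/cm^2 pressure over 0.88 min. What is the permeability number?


Formula: Permeability Number P = (V * H) / (p * A * t)
Numerator: V * H = 1471 * 5.6 = 8237.6
Denominator: p * A * t = 5.2 * 20.9 * 0.88 = 95.6384
P = 8237.6 / 95.6384 = 86.1328

Answer: 86.1328


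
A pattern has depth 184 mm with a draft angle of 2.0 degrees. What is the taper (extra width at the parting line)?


Formula: taper = depth * tan(draft_angle)
tan(2.0 deg) = 0.0349208
taper = 184 mm * 0.0349208 = 6.4254 mm


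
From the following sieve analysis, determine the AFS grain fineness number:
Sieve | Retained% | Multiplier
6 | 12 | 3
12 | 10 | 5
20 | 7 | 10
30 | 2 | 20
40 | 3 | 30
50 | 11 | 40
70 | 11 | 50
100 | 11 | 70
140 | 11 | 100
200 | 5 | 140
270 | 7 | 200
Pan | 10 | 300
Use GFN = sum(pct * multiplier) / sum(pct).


Formula: GFN = sum(pct * multiplier) / sum(pct)
sum(pct * multiplier) = 8246
sum(pct) = 100
GFN = 8246 / 100 = 82.46

Final answer: 82.46


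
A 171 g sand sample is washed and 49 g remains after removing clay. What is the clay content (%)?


Formula: Clay% = (W_total - W_washed) / W_total * 100
Clay mass = 171 - 49 = 122 g
Clay% = 122 / 171 * 100 = 71.3450%

71.3450%


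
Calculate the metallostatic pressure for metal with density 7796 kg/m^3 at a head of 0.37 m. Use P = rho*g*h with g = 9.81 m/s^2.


Formula: P = rho * g * h
rho * g = 7796 * 9.81 = 76478.76 N/m^3
P = 76478.76 * 0.37 = 28297.1412 Pa

Answer: 28297.1412 Pa


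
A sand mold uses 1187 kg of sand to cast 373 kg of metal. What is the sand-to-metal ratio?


Formula: Sand-to-Metal Ratio = W_sand / W_metal
Ratio = 1187 kg / 373 kg = 3.1823

Final answer: 3.1823


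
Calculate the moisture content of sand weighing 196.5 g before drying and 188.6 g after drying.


Formula: MC = (W_wet - W_dry) / W_wet * 100
Water mass = 196.5 - 188.6 = 7.9 g
MC = 7.9 / 196.5 * 100 = 4.0204%

Final answer: 4.0204%


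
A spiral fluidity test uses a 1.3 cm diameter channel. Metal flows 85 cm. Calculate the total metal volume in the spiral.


Formula: V = pi * (d/2)^2 * L  (cylinder volume)
Radius = 1.3/2 = 0.65 cm
V = pi * 0.65^2 * 85 = 112.8224 cm^3


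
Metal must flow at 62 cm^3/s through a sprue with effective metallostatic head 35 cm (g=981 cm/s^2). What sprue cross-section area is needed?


Formula: v = sqrt(2*g*h), A = Q/v
Velocity: v = sqrt(2 * 981 * 35) = sqrt(68670) = 262.0496 cm/s
Sprue area: A = Q / v = 62 / 262.0496 = 0.2366 cm^2

0.2366 cm^2


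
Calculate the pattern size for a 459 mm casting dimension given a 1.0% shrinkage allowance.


Formula: L_pattern = L_casting * (1 + shrinkage_rate/100)
Shrinkage factor = 1 + 1.0/100 = 1.01
L_pattern = 459 mm * 1.01 = 463.5900 mm


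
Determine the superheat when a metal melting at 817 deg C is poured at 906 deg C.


Formula: Superheat = T_pour - T_melt
Superheat = 906 - 817 = 89 deg C

Answer: 89 deg C


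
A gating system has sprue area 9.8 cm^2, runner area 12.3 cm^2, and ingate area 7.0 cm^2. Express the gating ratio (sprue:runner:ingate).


Sprue:Runner:Ingate = 1 : 12.3/9.8 : 7.0/9.8 = 1:1.26:0.71

1:1.26:0.71


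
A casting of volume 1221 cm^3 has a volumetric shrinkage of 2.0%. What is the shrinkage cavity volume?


Formula: V_shrink = V_casting * shrinkage_pct / 100
V_shrink = 1221 cm^3 * 2.0 / 100 = 24.4200 cm^3

24.4200 cm^3


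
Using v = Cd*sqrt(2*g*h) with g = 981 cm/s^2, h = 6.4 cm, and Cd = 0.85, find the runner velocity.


Formula: v = Cd * sqrt(2 * g * h)  (Torricelli with discharge coefficient)
2*g*h = 2 * 981 * 6.4 = 12556.8 cm^2/s^2
sqrt(12556.8) = 112.05713 cm/s
v = 0.85 * 112.05713 = 95.2486 cm/s

Final answer: 95.2486 cm/s


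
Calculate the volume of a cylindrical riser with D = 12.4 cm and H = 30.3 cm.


Formula: V = pi * (D/2)^2 * H  (cylinder volume)
Radius = D/2 = 12.4/2 = 6.2 cm
V = pi * 6.2^2 * 30.3 = 3659.1135 cm^3

Final answer: 3659.1135 cm^3


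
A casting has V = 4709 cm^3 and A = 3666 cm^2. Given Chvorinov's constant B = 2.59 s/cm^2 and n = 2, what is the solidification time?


Formula: t_s = B * (V/A)^n  (Chvorinov's rule, n=2)
Modulus M = V/A = 4709/3666 = 1.284506 cm
M^2 = 1.284506^2 = 1.649956 cm^2
t_s = 2.59 * 1.649956 = 4.2734 s

Final answer: 4.2734 s


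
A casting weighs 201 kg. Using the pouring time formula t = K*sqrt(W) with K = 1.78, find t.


Formula: t = K * sqrt(W)
sqrt(W) = sqrt(201) = 14.17745
t = 1.78 * 14.17745 = 25.2359 s

Answer: 25.2359 s


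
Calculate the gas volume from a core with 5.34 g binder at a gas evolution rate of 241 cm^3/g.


Formula: V_gas = W_binder * gas_evolution_rate
V = 5.34 g * 241 cm^3/g = 1286.9400 cm^3


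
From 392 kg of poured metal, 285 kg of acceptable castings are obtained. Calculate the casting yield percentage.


Formula: Casting Yield = (W_good / W_total) * 100
Yield = (285 kg / 392 kg) * 100 = 72.7041%


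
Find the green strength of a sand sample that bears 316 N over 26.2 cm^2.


Formula: Compressive Strength = Force / Area
Strength = 316 N / 26.2 cm^2 = 12.0611 N/cm^2


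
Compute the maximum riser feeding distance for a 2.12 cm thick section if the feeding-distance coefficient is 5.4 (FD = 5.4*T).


Formula: FD = 5.4 * T  (riser feeding-distance rule)
FD = 5.4 * 2.12 cm = 11.4480 cm

Final answer: 11.4480 cm


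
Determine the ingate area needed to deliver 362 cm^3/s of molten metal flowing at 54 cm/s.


Formula: A_ingate = Q / v  (continuity equation)
A = 362 cm^3/s / 54 cm/s = 6.7037 cm^2


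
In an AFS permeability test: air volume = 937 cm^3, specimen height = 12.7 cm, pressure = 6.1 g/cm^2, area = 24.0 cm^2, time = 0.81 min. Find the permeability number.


Formula: Permeability Number P = (V * H) / (p * A * t)
Numerator: V * H = 937 * 12.7 = 11899.9
Denominator: p * A * t = 6.1 * 24.0 * 0.81 = 118.584
P = 11899.9 / 118.584 = 100.3500

100.3500


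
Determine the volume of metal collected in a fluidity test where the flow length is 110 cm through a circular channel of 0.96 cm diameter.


Formula: V = pi * (d/2)^2 * L  (cylinder volume)
Radius = 0.96/2 = 0.48 cm
V = pi * 0.48^2 * 110 = 79.6205 cm^3

Answer: 79.6205 cm^3


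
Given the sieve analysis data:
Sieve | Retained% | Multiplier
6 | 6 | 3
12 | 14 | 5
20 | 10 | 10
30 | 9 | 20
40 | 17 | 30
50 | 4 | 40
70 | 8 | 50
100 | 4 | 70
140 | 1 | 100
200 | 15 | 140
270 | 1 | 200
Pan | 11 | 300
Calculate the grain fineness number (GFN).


Formula: GFN = sum(pct * multiplier) / sum(pct)
sum(pct * multiplier) = 7418
sum(pct) = 100
GFN = 7418 / 100 = 74.18

Final answer: 74.18


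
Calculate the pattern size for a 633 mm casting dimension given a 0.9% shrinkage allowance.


Formula: L_pattern = L_casting * (1 + shrinkage_rate/100)
Shrinkage factor = 1 + 0.9/100 = 1.009
L_pattern = 633 mm * 1.009 = 638.6970 mm

638.6970 mm


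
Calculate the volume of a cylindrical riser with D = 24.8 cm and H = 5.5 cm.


Formula: V = pi * (D/2)^2 * H  (cylinder volume)
Radius = D/2 = 24.8/2 = 12.4 cm
V = pi * 12.4^2 * 5.5 = 2656.7821 cm^3

Answer: 2656.7821 cm^3


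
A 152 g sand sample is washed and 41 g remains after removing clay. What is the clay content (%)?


Formula: Clay% = (W_total - W_washed) / W_total * 100
Clay mass = 152 - 41 = 111 g
Clay% = 111 / 152 * 100 = 73.0263%


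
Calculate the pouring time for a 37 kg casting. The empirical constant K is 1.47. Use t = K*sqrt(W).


Formula: t = K * sqrt(W)
sqrt(W) = sqrt(37) = 6.08276
t = 1.47 * 6.08276 = 8.9417 s

8.9417 s


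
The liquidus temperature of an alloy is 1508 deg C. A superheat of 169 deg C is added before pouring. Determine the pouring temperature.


Formula: T_pour = T_melt + Superheat
T_pour = 1508 + 169 = 1677 deg C

Final answer: 1677 deg C


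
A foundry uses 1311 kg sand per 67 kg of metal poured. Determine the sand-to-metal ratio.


Formula: Sand-to-Metal Ratio = W_sand / W_metal
Ratio = 1311 kg / 67 kg = 19.5672

19.5672


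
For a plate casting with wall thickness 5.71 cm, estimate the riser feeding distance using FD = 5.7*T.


Formula: FD = 5.7 * T  (riser feeding-distance rule)
FD = 5.7 * 5.71 cm = 32.5470 cm


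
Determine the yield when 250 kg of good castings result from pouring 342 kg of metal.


Formula: Casting Yield = (W_good / W_total) * 100
Yield = (250 kg / 342 kg) * 100 = 73.0994%

73.0994%


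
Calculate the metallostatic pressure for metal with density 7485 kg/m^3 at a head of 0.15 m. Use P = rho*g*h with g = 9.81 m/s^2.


Formula: P = rho * g * h
rho * g = 7485 * 9.81 = 73427.85 N/m^3
P = 73427.85 * 0.15 = 11014.1775 Pa

Answer: 11014.1775 Pa


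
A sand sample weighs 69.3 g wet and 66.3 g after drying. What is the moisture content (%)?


Formula: MC = (W_wet - W_dry) / W_wet * 100
Water mass = 69.3 - 66.3 = 3.0 g
MC = 3.0 / 69.3 * 100 = 4.3290%

4.3290%


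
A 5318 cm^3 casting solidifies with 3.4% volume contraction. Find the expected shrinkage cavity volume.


Formula: V_shrink = V_casting * shrinkage_pct / 100
V_shrink = 5318 cm^3 * 3.4 / 100 = 180.8120 cm^3

Answer: 180.8120 cm^3


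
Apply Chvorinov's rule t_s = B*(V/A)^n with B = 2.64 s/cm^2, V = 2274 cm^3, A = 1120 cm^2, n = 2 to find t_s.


Formula: t_s = B * (V/A)^n  (Chvorinov's rule, n=2)
Modulus M = V/A = 2274/1120 = 2.030357 cm
M^2 = 2.030357^2 = 4.122350 cm^2
t_s = 2.64 * 4.122350 = 10.8830 s


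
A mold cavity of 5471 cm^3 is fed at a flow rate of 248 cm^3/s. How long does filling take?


Formula: t_fill = V_mold / Q_flow
t = 5471 cm^3 / 248 cm^3/s = 22.0605 s

Answer: 22.0605 s


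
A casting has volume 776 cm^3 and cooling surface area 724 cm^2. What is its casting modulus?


Formula: Casting Modulus M = V / A
M = 776 cm^3 / 724 cm^2 = 1.0718 cm

Answer: 1.0718 cm


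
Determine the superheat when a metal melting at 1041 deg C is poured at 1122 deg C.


Formula: Superheat = T_pour - T_melt
Superheat = 1122 - 1041 = 81 deg C


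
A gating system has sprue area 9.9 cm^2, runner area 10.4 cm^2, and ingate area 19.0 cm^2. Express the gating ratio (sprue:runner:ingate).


Sprue:Runner:Ingate = 1 : 10.4/9.9 : 19.0/9.9 = 1:1.05:1.92

1:1.05:1.92


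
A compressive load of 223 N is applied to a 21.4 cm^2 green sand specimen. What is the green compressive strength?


Formula: Compressive Strength = Force / Area
Strength = 223 N / 21.4 cm^2 = 10.4206 N/cm^2

10.4206 N/cm^2


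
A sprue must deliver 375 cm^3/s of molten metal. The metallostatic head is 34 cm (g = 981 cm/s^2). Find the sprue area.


Formula: v = sqrt(2*g*h), A = Q/v
Velocity: v = sqrt(2 * 981 * 34) = sqrt(66708) = 258.2789 cm/s
Sprue area: A = Q / v = 375 / 258.2789 = 1.4519 cm^2

Answer: 1.4519 cm^2


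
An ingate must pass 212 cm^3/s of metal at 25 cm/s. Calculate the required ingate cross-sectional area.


Formula: A_ingate = Q / v  (continuity equation)
A = 212 cm^3/s / 25 cm/s = 8.4800 cm^2


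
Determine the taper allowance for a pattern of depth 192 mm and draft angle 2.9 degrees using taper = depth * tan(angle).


Formula: taper = depth * tan(draft_angle)
tan(2.9 deg) = 0.0506578
taper = 192 mm * 0.0506578 = 9.7263 mm


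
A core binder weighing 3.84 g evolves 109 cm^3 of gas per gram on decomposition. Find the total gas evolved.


Formula: V_gas = W_binder * gas_evolution_rate
V = 3.84 g * 109 cm^3/g = 418.5600 cm^3


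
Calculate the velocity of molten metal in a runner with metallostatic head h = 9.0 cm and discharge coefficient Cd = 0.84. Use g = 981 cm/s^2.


Formula: v = Cd * sqrt(2 * g * h)  (Torricelli with discharge coefficient)
2*g*h = 2 * 981 * 9.0 = 17658.0 cm^2/s^2
sqrt(17658.0) = 132.88341 cm/s
v = 0.84 * 132.88341 = 111.6221 cm/s

Answer: 111.6221 cm/s


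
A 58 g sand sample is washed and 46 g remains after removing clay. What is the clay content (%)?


Formula: Clay% = (W_total - W_washed) / W_total * 100
Clay mass = 58 - 46 = 12 g
Clay% = 12 / 58 * 100 = 20.6897%

Answer: 20.6897%


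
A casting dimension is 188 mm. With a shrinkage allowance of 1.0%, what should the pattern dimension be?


Formula: L_pattern = L_casting * (1 + shrinkage_rate/100)
Shrinkage factor = 1 + 1.0/100 = 1.01
L_pattern = 188 mm * 1.01 = 189.8800 mm

189.8800 mm


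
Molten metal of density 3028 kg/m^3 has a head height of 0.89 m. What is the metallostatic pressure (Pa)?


Formula: P = rho * g * h
rho * g = 3028 * 9.81 = 29704.68 N/m^3
P = 29704.68 * 0.89 = 26437.1652 Pa

Answer: 26437.1652 Pa


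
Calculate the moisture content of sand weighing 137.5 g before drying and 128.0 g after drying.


Formula: MC = (W_wet - W_dry) / W_wet * 100
Water mass = 137.5 - 128.0 = 9.5 g
MC = 9.5 / 137.5 * 100 = 6.9091%

Final answer: 6.9091%


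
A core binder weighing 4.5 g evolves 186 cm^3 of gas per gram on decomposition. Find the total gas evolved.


Formula: V_gas = W_binder * gas_evolution_rate
V = 4.5 g * 186 cm^3/g = 837.0000 cm^3

Final answer: 837.0000 cm^3


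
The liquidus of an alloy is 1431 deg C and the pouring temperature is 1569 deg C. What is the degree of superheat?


Formula: Superheat = T_pour - T_melt
Superheat = 1569 - 1431 = 138 deg C

Answer: 138 deg C


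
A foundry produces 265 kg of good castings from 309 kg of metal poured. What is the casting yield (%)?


Formula: Casting Yield = (W_good / W_total) * 100
Yield = (265 kg / 309 kg) * 100 = 85.7605%

85.7605%


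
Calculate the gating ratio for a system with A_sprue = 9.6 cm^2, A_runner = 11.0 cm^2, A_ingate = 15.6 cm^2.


Sprue:Runner:Ingate = 1 : 11.0/9.6 : 15.6/9.6 = 1:1.15:1.63

1:1.15:1.63


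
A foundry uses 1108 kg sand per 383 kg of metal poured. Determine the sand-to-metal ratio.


Formula: Sand-to-Metal Ratio = W_sand / W_metal
Ratio = 1108 kg / 383 kg = 2.8930

Final answer: 2.8930


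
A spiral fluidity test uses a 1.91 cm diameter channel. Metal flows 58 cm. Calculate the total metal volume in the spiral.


Formula: V = pi * (d/2)^2 * L  (cylinder volume)
Radius = 1.91/2 = 0.955 cm
V = pi * 0.955^2 * 58 = 166.1822 cm^3

166.1822 cm^3


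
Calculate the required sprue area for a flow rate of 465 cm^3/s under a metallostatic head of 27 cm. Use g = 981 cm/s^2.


Formula: v = sqrt(2*g*h), A = Q/v
Velocity: v = sqrt(2 * 981 * 27) = sqrt(52974) = 230.1608 cm/s
Sprue area: A = Q / v = 465 / 230.1608 = 2.0203 cm^2

Answer: 2.0203 cm^2


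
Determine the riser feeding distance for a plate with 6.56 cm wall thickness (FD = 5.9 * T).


Formula: FD = 5.9 * T  (riser feeding-distance rule)
FD = 5.9 * 6.56 cm = 38.7040 cm


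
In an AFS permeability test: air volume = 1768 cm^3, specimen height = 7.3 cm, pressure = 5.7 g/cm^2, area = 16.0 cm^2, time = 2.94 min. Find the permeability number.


Formula: Permeability Number P = (V * H) / (p * A * t)
Numerator: V * H = 1768 * 7.3 = 12906.4
Denominator: p * A * t = 5.7 * 16.0 * 2.94 = 268.128
P = 12906.4 / 268.128 = 48.1352

Answer: 48.1352


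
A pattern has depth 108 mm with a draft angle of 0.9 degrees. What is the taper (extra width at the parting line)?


Formula: taper = depth * tan(draft_angle)
tan(0.9 deg) = 0.0157093
taper = 108 mm * 0.0157093 = 1.6966 mm

Final answer: 1.6966 mm


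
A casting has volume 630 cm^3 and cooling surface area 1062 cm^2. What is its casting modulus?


Formula: Casting Modulus M = V / A
M = 630 cm^3 / 1062 cm^2 = 0.5932 cm

0.5932 cm


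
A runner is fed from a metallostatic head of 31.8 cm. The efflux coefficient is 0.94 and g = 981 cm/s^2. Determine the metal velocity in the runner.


Formula: v = Cd * sqrt(2 * g * h)  (Torricelli with discharge coefficient)
2*g*h = 2 * 981 * 31.8 = 62391.6 cm^2/s^2
sqrt(62391.6) = 249.78311 cm/s
v = 0.94 * 249.78311 = 234.7961 cm/s


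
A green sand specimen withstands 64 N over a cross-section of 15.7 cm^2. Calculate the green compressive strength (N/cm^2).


Formula: Compressive Strength = Force / Area
Strength = 64 N / 15.7 cm^2 = 4.0764 N/cm^2


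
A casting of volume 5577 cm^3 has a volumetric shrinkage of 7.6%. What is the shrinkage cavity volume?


Formula: V_shrink = V_casting * shrinkage_pct / 100
V_shrink = 5577 cm^3 * 7.6 / 100 = 423.8520 cm^3

423.8520 cm^3


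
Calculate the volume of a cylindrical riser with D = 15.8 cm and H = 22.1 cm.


Formula: V = pi * (D/2)^2 * H  (cylinder volume)
Radius = D/2 = 15.8/2 = 7.9 cm
V = pi * 7.9^2 * 22.1 = 4333.0762 cm^3


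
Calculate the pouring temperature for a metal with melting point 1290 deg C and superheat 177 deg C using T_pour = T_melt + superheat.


Formula: T_pour = T_melt + Superheat
T_pour = 1290 + 177 = 1467 deg C

Final answer: 1467 deg C


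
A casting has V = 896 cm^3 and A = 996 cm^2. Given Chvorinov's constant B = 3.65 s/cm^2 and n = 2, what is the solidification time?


Formula: t_s = B * (V/A)^n  (Chvorinov's rule, n=2)
Modulus M = V/A = 896/996 = 0.899598 cm
M^2 = 0.899598^2 = 0.809277 cm^2
t_s = 3.65 * 0.809277 = 2.9539 s

2.9539 s


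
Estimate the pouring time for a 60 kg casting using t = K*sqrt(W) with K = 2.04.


Formula: t = K * sqrt(W)
sqrt(W) = sqrt(60) = 7.74597
t = 2.04 * 7.74597 = 15.8018 s

Final answer: 15.8018 s


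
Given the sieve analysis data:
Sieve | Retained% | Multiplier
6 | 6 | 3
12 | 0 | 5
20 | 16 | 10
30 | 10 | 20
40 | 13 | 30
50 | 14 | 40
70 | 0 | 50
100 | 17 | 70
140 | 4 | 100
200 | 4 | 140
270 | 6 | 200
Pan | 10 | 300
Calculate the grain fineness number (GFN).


Formula: GFN = sum(pct * multiplier) / sum(pct)
sum(pct * multiplier) = 7678
sum(pct) = 100
GFN = 7678 / 100 = 76.78

Final answer: 76.78


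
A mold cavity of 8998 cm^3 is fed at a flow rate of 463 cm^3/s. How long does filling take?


Formula: t_fill = V_mold / Q_flow
t = 8998 cm^3 / 463 cm^3/s = 19.4341 s

Answer: 19.4341 s


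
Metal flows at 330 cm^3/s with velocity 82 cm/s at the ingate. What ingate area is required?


Formula: A_ingate = Q / v  (continuity equation)
A = 330 cm^3/s / 82 cm/s = 4.0244 cm^2

4.0244 cm^2


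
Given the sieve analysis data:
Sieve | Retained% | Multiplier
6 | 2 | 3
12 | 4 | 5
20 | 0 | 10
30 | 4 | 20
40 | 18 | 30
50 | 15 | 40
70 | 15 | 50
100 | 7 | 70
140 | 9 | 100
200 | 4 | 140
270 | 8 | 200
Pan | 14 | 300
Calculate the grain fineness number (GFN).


Formula: GFN = sum(pct * multiplier) / sum(pct)
sum(pct * multiplier) = 9746
sum(pct) = 100
GFN = 9746 / 100 = 97.46


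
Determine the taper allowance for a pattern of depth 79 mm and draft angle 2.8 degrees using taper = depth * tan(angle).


Formula: taper = depth * tan(draft_angle)
tan(2.8 deg) = 0.0489082
taper = 79 mm * 0.0489082 = 3.8637 mm


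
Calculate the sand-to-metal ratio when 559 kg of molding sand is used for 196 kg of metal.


Formula: Sand-to-Metal Ratio = W_sand / W_metal
Ratio = 559 kg / 196 kg = 2.8520

Answer: 2.8520


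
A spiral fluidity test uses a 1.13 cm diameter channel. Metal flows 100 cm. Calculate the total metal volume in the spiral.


Formula: V = pi * (d/2)^2 * L  (cylinder volume)
Radius = 1.13/2 = 0.565 cm
V = pi * 0.565^2 * 100 = 100.2875 cm^3


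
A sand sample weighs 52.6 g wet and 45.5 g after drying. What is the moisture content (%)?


Formula: MC = (W_wet - W_dry) / W_wet * 100
Water mass = 52.6 - 45.5 = 7.1 g
MC = 7.1 / 52.6 * 100 = 13.4981%

Final answer: 13.4981%


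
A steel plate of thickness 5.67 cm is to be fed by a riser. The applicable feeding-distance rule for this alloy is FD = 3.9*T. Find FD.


Formula: FD = 3.9 * T  (riser feeding-distance rule)
FD = 3.9 * 5.67 cm = 22.1130 cm

Answer: 22.1130 cm


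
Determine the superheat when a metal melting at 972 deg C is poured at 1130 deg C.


Formula: Superheat = T_pour - T_melt
Superheat = 1130 - 972 = 158 deg C

Answer: 158 deg C


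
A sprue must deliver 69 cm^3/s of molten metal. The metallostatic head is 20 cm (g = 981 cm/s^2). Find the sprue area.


Formula: v = sqrt(2*g*h), A = Q/v
Velocity: v = sqrt(2 * 981 * 20) = sqrt(39240) = 198.0909 cm/s
Sprue area: A = Q / v = 69 / 198.0909 = 0.3483 cm^2

Answer: 0.3483 cm^2


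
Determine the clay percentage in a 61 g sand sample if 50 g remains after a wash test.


Formula: Clay% = (W_total - W_washed) / W_total * 100
Clay mass = 61 - 50 = 11 g
Clay% = 11 / 61 * 100 = 18.0328%

Final answer: 18.0328%


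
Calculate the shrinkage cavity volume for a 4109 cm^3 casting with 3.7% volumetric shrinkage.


Formula: V_shrink = V_casting * shrinkage_pct / 100
V_shrink = 4109 cm^3 * 3.7 / 100 = 152.0330 cm^3


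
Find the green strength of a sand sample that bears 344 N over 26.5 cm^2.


Formula: Compressive Strength = Force / Area
Strength = 344 N / 26.5 cm^2 = 12.9811 N/cm^2


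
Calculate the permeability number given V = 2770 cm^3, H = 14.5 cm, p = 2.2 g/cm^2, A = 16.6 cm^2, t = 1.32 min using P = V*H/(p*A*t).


Formula: Permeability Number P = (V * H) / (p * A * t)
Numerator: V * H = 2770 * 14.5 = 40165.0
Denominator: p * A * t = 2.2 * 16.6 * 1.32 = 48.2064
P = 40165.0 / 48.2064 = 833.1881

Final answer: 833.1881


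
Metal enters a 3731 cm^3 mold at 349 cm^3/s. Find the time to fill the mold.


Formula: t_fill = V_mold / Q_flow
t = 3731 cm^3 / 349 cm^3/s = 10.6905 s

10.6905 s


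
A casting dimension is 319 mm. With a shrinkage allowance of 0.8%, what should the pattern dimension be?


Formula: L_pattern = L_casting * (1 + shrinkage_rate/100)
Shrinkage factor = 1 + 0.8/100 = 1.008
L_pattern = 319 mm * 1.008 = 321.5520 mm


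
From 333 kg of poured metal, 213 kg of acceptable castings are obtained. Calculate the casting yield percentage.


Formula: Casting Yield = (W_good / W_total) * 100
Yield = (213 kg / 333 kg) * 100 = 63.9640%

Answer: 63.9640%


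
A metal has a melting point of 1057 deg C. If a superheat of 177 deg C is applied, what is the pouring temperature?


Formula: T_pour = T_melt + Superheat
T_pour = 1057 + 177 = 1234 deg C

Final answer: 1234 deg C


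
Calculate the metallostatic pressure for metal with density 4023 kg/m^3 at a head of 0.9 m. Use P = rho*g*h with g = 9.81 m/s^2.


Formula: P = rho * g * h
rho * g = 4023 * 9.81 = 39465.63 N/m^3
P = 39465.63 * 0.9 = 35519.0670 Pa


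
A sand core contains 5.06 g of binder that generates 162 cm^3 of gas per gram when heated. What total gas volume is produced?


Formula: V_gas = W_binder * gas_evolution_rate
V = 5.06 g * 162 cm^3/g = 819.7200 cm^3


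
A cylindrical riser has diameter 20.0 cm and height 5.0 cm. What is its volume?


Formula: V = pi * (D/2)^2 * H  (cylinder volume)
Radius = D/2 = 20.0/2 = 10.0 cm
V = pi * 10.0^2 * 5.0 = 1570.7963 cm^3


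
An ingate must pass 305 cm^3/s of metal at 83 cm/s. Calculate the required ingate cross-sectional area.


Formula: A_ingate = Q / v  (continuity equation)
A = 305 cm^3/s / 83 cm/s = 3.6747 cm^2


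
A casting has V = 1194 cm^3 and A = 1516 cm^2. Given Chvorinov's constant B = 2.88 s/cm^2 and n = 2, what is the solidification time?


Formula: t_s = B * (V/A)^n  (Chvorinov's rule, n=2)
Modulus M = V/A = 1194/1516 = 0.787599 cm
M^2 = 0.787599^2 = 0.620312 cm^2
t_s = 2.88 * 0.620312 = 1.7865 s

Answer: 1.7865 s


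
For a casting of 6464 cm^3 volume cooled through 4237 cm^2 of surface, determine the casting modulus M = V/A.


Formula: Casting Modulus M = V / A
M = 6464 cm^3 / 4237 cm^2 = 1.5256 cm

Answer: 1.5256 cm
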